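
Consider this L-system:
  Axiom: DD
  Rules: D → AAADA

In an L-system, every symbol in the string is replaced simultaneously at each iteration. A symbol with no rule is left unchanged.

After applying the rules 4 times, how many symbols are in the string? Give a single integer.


Step 0: length = 2
Step 1: length = 10
Step 2: length = 18
Step 3: length = 26
Step 4: length = 34

Answer: 34


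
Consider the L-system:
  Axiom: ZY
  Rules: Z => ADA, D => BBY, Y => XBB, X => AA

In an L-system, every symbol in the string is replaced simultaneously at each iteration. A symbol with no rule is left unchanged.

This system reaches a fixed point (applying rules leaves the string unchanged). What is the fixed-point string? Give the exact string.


Answer: ABBAABBAAABB

Derivation:
Step 0: ZY
Step 1: ADAXBB
Step 2: ABBYAAABB
Step 3: ABBXBBAAABB
Step 4: ABBAABBAAABB
Step 5: ABBAABBAAABB  (unchanged — fixed point at step 4)


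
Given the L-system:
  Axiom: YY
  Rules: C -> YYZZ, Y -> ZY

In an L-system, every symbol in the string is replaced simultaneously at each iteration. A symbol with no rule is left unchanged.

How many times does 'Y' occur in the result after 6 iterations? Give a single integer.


Answer: 2

Derivation:
Step 0: YY  (2 'Y')
Step 1: ZYZY  (2 'Y')
Step 2: ZZYZZY  (2 'Y')
Step 3: ZZZYZZZY  (2 'Y')
Step 4: ZZZZYZZZZY  (2 'Y')
Step 5: ZZZZZYZZZZZY  (2 'Y')
Step 6: ZZZZZZYZZZZZZY  (2 'Y')


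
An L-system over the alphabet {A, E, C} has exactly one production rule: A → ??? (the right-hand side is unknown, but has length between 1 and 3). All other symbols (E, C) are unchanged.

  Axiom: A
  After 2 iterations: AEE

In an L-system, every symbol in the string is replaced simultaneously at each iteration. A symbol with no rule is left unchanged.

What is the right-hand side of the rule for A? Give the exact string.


Trying A → AE:
  Step 0: A
  Step 1: AE
  Step 2: AEE
Matches the given result.

Answer: AE


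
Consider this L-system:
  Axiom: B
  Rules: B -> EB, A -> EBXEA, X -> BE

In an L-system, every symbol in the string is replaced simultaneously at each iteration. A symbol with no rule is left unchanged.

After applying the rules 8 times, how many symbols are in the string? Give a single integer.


Step 0: length = 1
Step 1: length = 2
Step 2: length = 3
Step 3: length = 4
Step 4: length = 5
Step 5: length = 6
Step 6: length = 7
Step 7: length = 8
Step 8: length = 9

Answer: 9


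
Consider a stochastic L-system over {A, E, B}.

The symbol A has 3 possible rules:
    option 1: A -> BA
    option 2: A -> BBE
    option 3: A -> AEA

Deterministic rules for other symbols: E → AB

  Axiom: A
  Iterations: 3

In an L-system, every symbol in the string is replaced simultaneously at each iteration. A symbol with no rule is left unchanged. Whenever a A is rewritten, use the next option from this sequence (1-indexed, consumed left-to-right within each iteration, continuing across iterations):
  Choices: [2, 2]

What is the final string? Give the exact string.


Step 0: A
Step 1: BBE  (used choices [2])
Step 2: BBAB  (used choices [])
Step 3: BBBBEB  (used choices [2])

Answer: BBBBEB


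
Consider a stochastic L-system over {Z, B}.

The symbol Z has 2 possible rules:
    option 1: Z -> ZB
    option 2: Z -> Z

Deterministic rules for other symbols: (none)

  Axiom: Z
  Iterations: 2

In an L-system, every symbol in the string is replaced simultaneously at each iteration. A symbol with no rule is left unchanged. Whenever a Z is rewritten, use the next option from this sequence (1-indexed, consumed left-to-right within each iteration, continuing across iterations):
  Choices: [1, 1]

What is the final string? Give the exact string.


Step 0: Z
Step 1: ZB  (used choices [1])
Step 2: ZBB  (used choices [1])

Answer: ZBB


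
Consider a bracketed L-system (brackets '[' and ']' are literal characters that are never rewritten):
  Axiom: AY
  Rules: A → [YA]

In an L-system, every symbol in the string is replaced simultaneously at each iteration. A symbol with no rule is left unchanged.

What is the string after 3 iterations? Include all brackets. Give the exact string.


Step 0: AY
Step 1: [YA]Y
Step 2: [Y[YA]]Y
Step 3: [Y[Y[YA]]]Y

Answer: [Y[Y[YA]]]Y


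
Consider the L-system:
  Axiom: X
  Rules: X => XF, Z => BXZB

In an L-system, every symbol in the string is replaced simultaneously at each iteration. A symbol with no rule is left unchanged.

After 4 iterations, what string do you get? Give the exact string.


Step 0: X
Step 1: XF
Step 2: XFF
Step 3: XFFF
Step 4: XFFFF

Answer: XFFFF


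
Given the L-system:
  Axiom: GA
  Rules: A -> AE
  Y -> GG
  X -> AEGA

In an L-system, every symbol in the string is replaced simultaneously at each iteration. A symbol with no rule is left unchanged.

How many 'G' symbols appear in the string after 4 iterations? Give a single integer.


Answer: 1

Derivation:
Step 0: GA  (1 'G')
Step 1: GAE  (1 'G')
Step 2: GAEE  (1 'G')
Step 3: GAEEE  (1 'G')
Step 4: GAEEEE  (1 'G')


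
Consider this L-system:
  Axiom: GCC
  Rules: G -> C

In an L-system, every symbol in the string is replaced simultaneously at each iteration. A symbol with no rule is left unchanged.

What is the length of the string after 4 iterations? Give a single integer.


Answer: 3

Derivation:
Step 0: length = 3
Step 1: length = 3
Step 2: length = 3
Step 3: length = 3
Step 4: length = 3


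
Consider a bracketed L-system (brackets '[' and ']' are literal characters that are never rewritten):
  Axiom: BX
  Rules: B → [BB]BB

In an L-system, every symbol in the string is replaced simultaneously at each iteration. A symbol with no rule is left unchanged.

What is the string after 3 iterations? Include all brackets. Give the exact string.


Answer: [[[BB]BB[BB]BB][BB]BB[BB]BB[[BB]BB[BB]BB][BB]BB[BB]BB][[BB]BB[BB]BB][BB]BB[BB]BB[[BB]BB[BB]BB][BB]BB[BB]BBX

Derivation:
Step 0: BX
Step 1: [BB]BBX
Step 2: [[BB]BB[BB]BB][BB]BB[BB]BBX
Step 3: [[[BB]BB[BB]BB][BB]BB[BB]BB[[BB]BB[BB]BB][BB]BB[BB]BB][[BB]BB[BB]BB][BB]BB[BB]BB[[BB]BB[BB]BB][BB]BB[BB]BBX


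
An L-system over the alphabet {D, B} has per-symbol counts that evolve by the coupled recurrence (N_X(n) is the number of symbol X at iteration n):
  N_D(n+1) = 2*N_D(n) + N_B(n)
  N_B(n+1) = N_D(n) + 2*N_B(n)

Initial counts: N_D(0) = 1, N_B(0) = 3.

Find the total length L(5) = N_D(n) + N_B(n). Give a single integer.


Answer: 972

Derivation:
Step 0: N_D=1, N_B=3, L=4
Step 1: N_D=5, N_B=7, L=12
Step 2: N_D=17, N_B=19, L=36
Step 3: N_D=53, N_B=55, L=108
Step 4: N_D=161, N_B=163, L=324
Step 5: N_D=485, N_B=487, L=972


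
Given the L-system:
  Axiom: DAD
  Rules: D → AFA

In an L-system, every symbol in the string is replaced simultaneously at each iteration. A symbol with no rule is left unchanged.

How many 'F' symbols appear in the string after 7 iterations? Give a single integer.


Answer: 2

Derivation:
Step 0: DAD  (0 'F')
Step 1: AFAAAFA  (2 'F')
Step 2: AFAAAFA  (2 'F')
Step 3: AFAAAFA  (2 'F')
Step 4: AFAAAFA  (2 'F')
Step 5: AFAAAFA  (2 'F')
Step 6: AFAAAFA  (2 'F')
Step 7: AFAAAFA  (2 'F')


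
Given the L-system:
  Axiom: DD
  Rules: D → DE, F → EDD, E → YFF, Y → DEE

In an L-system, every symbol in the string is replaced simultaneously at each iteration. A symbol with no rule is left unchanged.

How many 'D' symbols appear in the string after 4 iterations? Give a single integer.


Answer: 22

Derivation:
Step 0: DD  (2 'D')
Step 1: DEDE  (2 'D')
Step 2: DEYFFDEYFF  (2 'D')
Step 3: DEYFFDEEEDDEDDDEYFFDEEEDDEDD  (12 'D')
Step 4: DEYFFDEEEDDEDDDEYFFYFFYFFDEDEYFFDEDEDEYFFDEEEDDEDDDEYFFYFFYFFDEDEYFFDEDE  (22 'D')


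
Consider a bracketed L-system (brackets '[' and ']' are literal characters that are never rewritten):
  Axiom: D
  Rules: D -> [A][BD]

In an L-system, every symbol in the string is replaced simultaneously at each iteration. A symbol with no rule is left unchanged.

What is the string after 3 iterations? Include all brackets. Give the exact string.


Answer: [A][B[A][B[A][BD]]]

Derivation:
Step 0: D
Step 1: [A][BD]
Step 2: [A][B[A][BD]]
Step 3: [A][B[A][B[A][BD]]]


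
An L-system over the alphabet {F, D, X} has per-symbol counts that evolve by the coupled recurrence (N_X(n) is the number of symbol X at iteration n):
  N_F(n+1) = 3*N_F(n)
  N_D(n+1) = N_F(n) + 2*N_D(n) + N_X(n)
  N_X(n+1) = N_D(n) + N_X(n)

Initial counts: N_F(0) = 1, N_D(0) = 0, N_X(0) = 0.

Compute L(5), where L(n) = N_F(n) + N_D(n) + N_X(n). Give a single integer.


Answer: 595

Derivation:
Step 0: N_F=1, N_D=0, N_X=0, L=1
Step 1: N_F=3, N_D=1, N_X=0, L=4
Step 2: N_F=9, N_D=5, N_X=1, L=15
Step 3: N_F=27, N_D=20, N_X=6, L=53
Step 4: N_F=81, N_D=73, N_X=26, L=180
Step 5: N_F=243, N_D=253, N_X=99, L=595


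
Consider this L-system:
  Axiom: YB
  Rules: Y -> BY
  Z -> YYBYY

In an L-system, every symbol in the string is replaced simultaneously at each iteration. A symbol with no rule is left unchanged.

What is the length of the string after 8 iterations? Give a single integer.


Answer: 10

Derivation:
Step 0: length = 2
Step 1: length = 3
Step 2: length = 4
Step 3: length = 5
Step 4: length = 6
Step 5: length = 7
Step 6: length = 8
Step 7: length = 9
Step 8: length = 10


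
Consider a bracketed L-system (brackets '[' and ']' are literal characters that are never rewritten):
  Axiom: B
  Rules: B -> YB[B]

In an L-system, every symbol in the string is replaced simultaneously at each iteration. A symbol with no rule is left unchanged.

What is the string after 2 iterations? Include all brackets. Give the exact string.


Step 0: B
Step 1: YB[B]
Step 2: YYB[B][YB[B]]

Answer: YYB[B][YB[B]]


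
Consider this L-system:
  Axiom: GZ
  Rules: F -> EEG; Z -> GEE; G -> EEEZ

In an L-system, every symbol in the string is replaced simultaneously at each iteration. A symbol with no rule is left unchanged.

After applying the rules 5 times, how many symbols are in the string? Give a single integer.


Answer: 27

Derivation:
Step 0: length = 2
Step 1: length = 7
Step 2: length = 12
Step 3: length = 17
Step 4: length = 22
Step 5: length = 27


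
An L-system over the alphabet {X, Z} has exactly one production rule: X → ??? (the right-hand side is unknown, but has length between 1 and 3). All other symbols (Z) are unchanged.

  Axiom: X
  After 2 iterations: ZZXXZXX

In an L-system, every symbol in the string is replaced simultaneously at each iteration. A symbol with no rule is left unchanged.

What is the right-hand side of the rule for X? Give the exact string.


Trying X → ZXX:
  Step 0: X
  Step 1: ZXX
  Step 2: ZZXXZXX
Matches the given result.

Answer: ZXX


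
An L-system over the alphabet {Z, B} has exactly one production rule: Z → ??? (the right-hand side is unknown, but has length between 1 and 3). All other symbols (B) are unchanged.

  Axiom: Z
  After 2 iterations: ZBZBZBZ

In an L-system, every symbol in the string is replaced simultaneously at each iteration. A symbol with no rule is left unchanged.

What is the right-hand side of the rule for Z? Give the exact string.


Answer: ZBZ

Derivation:
Trying Z → ZBZ:
  Step 0: Z
  Step 1: ZBZ
  Step 2: ZBZBZBZ
Matches the given result.


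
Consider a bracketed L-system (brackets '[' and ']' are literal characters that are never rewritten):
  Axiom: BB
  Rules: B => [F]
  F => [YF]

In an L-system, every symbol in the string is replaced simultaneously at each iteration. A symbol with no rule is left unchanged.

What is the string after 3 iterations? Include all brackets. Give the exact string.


Answer: [[Y[YF]]][[Y[YF]]]

Derivation:
Step 0: BB
Step 1: [F][F]
Step 2: [[YF]][[YF]]
Step 3: [[Y[YF]]][[Y[YF]]]


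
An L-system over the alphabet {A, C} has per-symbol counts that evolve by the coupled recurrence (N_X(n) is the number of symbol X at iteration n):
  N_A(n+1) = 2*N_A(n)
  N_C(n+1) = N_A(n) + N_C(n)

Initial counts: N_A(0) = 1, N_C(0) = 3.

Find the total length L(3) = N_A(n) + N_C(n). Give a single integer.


Answer: 18

Derivation:
Step 0: N_A=1, N_C=3, L=4
Step 1: N_A=2, N_C=4, L=6
Step 2: N_A=4, N_C=6, L=10
Step 3: N_A=8, N_C=10, L=18


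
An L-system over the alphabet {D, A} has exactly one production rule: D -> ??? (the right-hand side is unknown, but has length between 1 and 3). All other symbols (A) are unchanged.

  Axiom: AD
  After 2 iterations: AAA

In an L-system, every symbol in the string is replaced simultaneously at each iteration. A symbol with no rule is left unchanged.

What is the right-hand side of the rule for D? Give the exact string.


Trying D -> AA:
  Step 0: AD
  Step 1: AAA
  Step 2: AAA
Matches the given result.

Answer: AA


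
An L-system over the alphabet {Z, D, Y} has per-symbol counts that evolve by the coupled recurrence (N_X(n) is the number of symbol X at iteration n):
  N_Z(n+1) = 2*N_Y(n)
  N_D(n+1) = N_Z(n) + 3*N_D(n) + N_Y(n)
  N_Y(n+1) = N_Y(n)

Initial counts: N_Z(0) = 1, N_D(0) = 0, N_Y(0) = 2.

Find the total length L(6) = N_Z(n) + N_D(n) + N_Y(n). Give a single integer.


Step 0: N_Z=1, N_D=0, N_Y=2, L=3
Step 1: N_Z=4, N_D=3, N_Y=2, L=9
Step 2: N_Z=4, N_D=15, N_Y=2, L=21
Step 3: N_Z=4, N_D=51, N_Y=2, L=57
Step 4: N_Z=4, N_D=159, N_Y=2, L=165
Step 5: N_Z=4, N_D=483, N_Y=2, L=489
Step 6: N_Z=4, N_D=1455, N_Y=2, L=1461

Answer: 1461


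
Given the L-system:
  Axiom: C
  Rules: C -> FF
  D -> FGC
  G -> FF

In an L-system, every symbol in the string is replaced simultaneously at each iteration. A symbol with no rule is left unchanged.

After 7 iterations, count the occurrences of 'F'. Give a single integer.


Step 0: C  (0 'F')
Step 1: FF  (2 'F')
Step 2: FF  (2 'F')
Step 3: FF  (2 'F')
Step 4: FF  (2 'F')
Step 5: FF  (2 'F')
Step 6: FF  (2 'F')
Step 7: FF  (2 'F')

Answer: 2


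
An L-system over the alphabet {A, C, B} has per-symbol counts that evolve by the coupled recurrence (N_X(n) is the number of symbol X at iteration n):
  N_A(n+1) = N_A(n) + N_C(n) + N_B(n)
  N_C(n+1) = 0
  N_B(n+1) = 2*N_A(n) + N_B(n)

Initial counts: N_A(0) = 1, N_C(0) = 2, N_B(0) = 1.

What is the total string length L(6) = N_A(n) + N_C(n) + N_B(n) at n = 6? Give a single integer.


Answer: 606

Derivation:
Step 0: N_A=1, N_C=2, N_B=1, L=4
Step 1: N_A=4, N_C=0, N_B=3, L=7
Step 2: N_A=7, N_C=0, N_B=11, L=18
Step 3: N_A=18, N_C=0, N_B=25, L=43
Step 4: N_A=43, N_C=0, N_B=61, L=104
Step 5: N_A=104, N_C=0, N_B=147, L=251
Step 6: N_A=251, N_C=0, N_B=355, L=606


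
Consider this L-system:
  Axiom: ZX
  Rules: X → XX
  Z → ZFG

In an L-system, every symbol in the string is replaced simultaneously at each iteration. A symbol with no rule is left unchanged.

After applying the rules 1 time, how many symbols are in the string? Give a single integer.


Step 0: length = 2
Step 1: length = 5

Answer: 5


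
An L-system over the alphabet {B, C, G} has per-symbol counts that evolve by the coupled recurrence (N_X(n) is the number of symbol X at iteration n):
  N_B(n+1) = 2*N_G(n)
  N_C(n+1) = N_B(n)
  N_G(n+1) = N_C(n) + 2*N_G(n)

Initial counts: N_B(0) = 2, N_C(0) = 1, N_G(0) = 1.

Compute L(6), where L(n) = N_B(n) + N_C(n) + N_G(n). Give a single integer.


Step 0: N_B=2, N_C=1, N_G=1, L=4
Step 1: N_B=2, N_C=2, N_G=3, L=7
Step 2: N_B=6, N_C=2, N_G=8, L=16
Step 3: N_B=16, N_C=6, N_G=18, L=40
Step 4: N_B=36, N_C=16, N_G=42, L=94
Step 5: N_B=84, N_C=36, N_G=100, L=220
Step 6: N_B=200, N_C=84, N_G=236, L=520

Answer: 520


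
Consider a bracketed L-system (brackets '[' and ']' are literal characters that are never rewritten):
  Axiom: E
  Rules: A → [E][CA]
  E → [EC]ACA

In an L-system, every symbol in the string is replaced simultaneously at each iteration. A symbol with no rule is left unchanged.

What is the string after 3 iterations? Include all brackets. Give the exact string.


Answer: [[[EC]ACAC][E][CA]C[E][CA]C][[EC]ACA][C[E][CA]]C[[EC]ACA][C[E][CA]]

Derivation:
Step 0: E
Step 1: [EC]ACA
Step 2: [[EC]ACAC][E][CA]C[E][CA]
Step 3: [[[EC]ACAC][E][CA]C[E][CA]C][[EC]ACA][C[E][CA]]C[[EC]ACA][C[E][CA]]


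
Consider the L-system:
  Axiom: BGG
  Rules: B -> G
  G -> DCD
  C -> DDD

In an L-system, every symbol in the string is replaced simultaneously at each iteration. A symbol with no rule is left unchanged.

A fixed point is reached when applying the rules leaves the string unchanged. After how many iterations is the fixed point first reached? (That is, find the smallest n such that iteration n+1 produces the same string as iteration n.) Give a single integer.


Step 0: BGG
Step 1: GDCDDCD
Step 2: DCDDDDDDDDDDD
Step 3: DDDDDDDDDDDDDDD
Step 4: DDDDDDDDDDDDDDD  (unchanged — fixed point at step 3)

Answer: 3


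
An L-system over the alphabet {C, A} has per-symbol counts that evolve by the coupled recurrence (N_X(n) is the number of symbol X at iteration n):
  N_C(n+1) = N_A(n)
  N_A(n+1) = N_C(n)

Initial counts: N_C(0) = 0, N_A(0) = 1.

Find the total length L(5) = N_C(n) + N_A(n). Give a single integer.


Step 0: N_C=0, N_A=1, L=1
Step 1: N_C=1, N_A=0, L=1
Step 2: N_C=0, N_A=1, L=1
Step 3: N_C=1, N_A=0, L=1
Step 4: N_C=0, N_A=1, L=1
Step 5: N_C=1, N_A=0, L=1

Answer: 1


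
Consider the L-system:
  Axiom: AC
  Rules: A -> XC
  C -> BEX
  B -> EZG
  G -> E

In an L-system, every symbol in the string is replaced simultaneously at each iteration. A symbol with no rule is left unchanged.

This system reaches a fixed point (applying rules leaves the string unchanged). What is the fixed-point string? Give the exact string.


Answer: XEZEEXEZEEX

Derivation:
Step 0: AC
Step 1: XCBEX
Step 2: XBEXEZGEX
Step 3: XEZGEXEZEEX
Step 4: XEZEEXEZEEX
Step 5: XEZEEXEZEEX  (unchanged — fixed point at step 4)


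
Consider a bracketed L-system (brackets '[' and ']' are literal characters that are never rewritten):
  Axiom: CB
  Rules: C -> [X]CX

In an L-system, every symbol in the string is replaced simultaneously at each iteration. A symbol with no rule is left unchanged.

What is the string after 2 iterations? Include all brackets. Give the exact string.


Step 0: CB
Step 1: [X]CXB
Step 2: [X][X]CXXB

Answer: [X][X]CXXB


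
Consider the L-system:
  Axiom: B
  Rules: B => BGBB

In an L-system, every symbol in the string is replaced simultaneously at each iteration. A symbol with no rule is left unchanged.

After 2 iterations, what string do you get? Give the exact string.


Step 0: B
Step 1: BGBB
Step 2: BGBBGBGBBBGBB

Answer: BGBBGBGBBBGBB


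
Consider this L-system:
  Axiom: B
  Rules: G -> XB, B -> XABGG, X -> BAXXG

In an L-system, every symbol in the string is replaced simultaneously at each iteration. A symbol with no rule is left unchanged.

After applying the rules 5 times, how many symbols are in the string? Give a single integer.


Answer: 628

Derivation:
Step 0: length = 1
Step 1: length = 5
Step 2: length = 15
Step 3: length = 54
Step 4: length = 183
Step 5: length = 628


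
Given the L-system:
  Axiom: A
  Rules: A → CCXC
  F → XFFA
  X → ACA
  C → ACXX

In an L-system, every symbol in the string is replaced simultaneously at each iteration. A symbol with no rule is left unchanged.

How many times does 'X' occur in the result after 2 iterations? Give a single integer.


Answer: 6

Derivation:
Step 0: A  (0 'X')
Step 1: CCXC  (1 'X')
Step 2: ACXXACXXACAACXX  (6 'X')


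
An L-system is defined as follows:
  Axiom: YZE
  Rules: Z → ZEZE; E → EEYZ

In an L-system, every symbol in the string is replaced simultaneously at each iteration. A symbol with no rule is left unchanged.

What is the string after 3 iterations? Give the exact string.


Answer: YZEZEEEYZZEZEEEYZEEYZEEYZYZEZEZEZEEEYZZEZEEEYZEEYZEEYZYZEZEEEYZEEYZYZEZEEEYZEEYZYZEZEYZEZEEEYZZEZEEEYZ

Derivation:
Step 0: YZE
Step 1: YZEZEEEYZ
Step 2: YZEZEEEYZZEZEEEYZEEYZEEYZYZEZE
Step 3: YZEZEEEYZZEZEEEYZEEYZEEYZYZEZEZEZEEEYZZEZEEEYZEEYZEEYZYZEZEEEYZEEYZYZEZEEEYZEEYZYZEZEYZEZEEEYZZEZEEEYZ


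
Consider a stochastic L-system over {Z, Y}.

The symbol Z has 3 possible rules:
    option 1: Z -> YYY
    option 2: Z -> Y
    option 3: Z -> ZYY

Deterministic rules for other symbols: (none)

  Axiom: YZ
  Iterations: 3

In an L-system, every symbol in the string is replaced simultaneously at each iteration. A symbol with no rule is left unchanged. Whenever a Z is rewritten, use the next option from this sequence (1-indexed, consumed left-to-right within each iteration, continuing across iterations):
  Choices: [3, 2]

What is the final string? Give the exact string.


Answer: YYYY

Derivation:
Step 0: YZ
Step 1: YZYY  (used choices [3])
Step 2: YYYY  (used choices [2])
Step 3: YYYY  (used choices [])


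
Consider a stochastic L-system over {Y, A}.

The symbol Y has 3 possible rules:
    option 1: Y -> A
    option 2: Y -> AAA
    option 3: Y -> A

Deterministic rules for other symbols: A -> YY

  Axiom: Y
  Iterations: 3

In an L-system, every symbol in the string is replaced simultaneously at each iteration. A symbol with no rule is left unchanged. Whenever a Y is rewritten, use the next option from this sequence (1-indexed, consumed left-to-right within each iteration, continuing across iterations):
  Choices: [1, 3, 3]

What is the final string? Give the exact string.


Step 0: Y
Step 1: A  (used choices [1])
Step 2: YY  (used choices [])
Step 3: AA  (used choices [3, 3])

Answer: AA


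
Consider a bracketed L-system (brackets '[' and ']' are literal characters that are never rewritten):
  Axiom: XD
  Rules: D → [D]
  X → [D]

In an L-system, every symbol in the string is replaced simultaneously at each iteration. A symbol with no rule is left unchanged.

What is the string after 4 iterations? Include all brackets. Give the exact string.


Step 0: XD
Step 1: [D][D]
Step 2: [[D]][[D]]
Step 3: [[[D]]][[[D]]]
Step 4: [[[[D]]]][[[[D]]]]

Answer: [[[[D]]]][[[[D]]]]


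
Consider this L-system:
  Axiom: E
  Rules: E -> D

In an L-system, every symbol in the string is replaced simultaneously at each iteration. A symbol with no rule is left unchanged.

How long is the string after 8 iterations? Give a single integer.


Step 0: length = 1
Step 1: length = 1
Step 2: length = 1
Step 3: length = 1
Step 4: length = 1
Step 5: length = 1
Step 6: length = 1
Step 7: length = 1
Step 8: length = 1

Answer: 1


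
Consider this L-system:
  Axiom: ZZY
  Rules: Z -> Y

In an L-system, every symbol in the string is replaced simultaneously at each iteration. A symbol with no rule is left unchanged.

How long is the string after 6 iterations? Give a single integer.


Step 0: length = 3
Step 1: length = 3
Step 2: length = 3
Step 3: length = 3
Step 4: length = 3
Step 5: length = 3
Step 6: length = 3

Answer: 3


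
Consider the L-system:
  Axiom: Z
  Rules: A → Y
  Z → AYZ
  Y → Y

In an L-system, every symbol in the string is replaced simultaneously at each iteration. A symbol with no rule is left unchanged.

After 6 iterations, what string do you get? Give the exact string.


Step 0: Z
Step 1: AYZ
Step 2: YYAYZ
Step 3: YYYYAYZ
Step 4: YYYYYYAYZ
Step 5: YYYYYYYYAYZ
Step 6: YYYYYYYYYYAYZ

Answer: YYYYYYYYYYAYZ


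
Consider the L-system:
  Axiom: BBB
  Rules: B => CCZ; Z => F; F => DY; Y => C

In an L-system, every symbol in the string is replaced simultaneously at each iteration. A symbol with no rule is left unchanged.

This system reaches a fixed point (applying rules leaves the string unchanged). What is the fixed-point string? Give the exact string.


Step 0: BBB
Step 1: CCZCCZCCZ
Step 2: CCFCCFCCF
Step 3: CCDYCCDYCCDY
Step 4: CCDCCCDCCCDC
Step 5: CCDCCCDCCCDC  (unchanged — fixed point at step 4)

Answer: CCDCCCDCCCDC


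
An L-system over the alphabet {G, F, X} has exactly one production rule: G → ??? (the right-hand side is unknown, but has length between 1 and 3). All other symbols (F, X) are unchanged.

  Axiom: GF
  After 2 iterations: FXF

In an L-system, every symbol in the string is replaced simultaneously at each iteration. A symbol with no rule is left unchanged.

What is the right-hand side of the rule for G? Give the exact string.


Trying G → FX:
  Step 0: GF
  Step 1: FXF
  Step 2: FXF
Matches the given result.

Answer: FX


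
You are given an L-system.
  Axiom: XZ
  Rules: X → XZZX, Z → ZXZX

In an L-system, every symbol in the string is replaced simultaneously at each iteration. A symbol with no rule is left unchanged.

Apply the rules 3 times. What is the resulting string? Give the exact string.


Answer: XZZXZXZXZXZXXZZXZXZXXZZXZXZXXZZXZXZXXZZXZXZXXZZXXZZXZXZXZXZXXZZXZXZXXZZXZXZXXZZXXZZXZXZXZXZXXZZXZXZXXZZXZXZXXZZXXZZXZXZXZXZXXZZX

Derivation:
Step 0: XZ
Step 1: XZZXZXZX
Step 2: XZZXZXZXZXZXXZZXZXZXXZZXZXZXXZZX
Step 3: XZZXZXZXZXZXXZZXZXZXXZZXZXZXXZZXZXZXXZZXZXZXXZZXXZZXZXZXZXZXXZZXZXZXXZZXZXZXXZZXXZZXZXZXZXZXXZZXZXZXXZZXZXZXXZZXXZZXZXZXZXZXXZZX


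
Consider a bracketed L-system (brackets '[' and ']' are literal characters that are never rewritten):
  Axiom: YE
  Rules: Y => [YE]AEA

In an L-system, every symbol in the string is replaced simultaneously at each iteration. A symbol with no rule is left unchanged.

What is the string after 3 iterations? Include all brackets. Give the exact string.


Step 0: YE
Step 1: [YE]AEAE
Step 2: [[YE]AEAE]AEAE
Step 3: [[[YE]AEAE]AEAE]AEAE

Answer: [[[YE]AEAE]AEAE]AEAE


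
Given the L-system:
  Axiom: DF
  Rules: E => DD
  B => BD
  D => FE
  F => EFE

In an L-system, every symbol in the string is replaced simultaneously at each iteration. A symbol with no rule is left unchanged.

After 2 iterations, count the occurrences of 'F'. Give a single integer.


Answer: 2

Derivation:
Step 0: DF  (1 'F')
Step 1: FEEFE  (2 'F')
Step 2: EFEDDDDEFEDD  (2 'F')


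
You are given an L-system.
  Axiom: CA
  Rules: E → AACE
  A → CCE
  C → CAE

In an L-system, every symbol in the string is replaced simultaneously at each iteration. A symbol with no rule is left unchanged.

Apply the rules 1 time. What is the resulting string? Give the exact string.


Answer: CAECCE

Derivation:
Step 0: CA
Step 1: CAECCE


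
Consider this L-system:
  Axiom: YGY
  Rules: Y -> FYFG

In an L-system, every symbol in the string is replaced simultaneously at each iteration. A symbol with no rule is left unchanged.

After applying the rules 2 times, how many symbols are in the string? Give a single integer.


Step 0: length = 3
Step 1: length = 9
Step 2: length = 15

Answer: 15


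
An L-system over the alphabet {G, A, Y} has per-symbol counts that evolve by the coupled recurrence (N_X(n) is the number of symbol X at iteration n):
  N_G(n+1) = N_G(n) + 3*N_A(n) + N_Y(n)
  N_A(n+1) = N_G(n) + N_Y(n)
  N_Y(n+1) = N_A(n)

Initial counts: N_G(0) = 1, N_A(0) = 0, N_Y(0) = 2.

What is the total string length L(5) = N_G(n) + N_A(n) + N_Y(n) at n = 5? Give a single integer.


Answer: 282

Derivation:
Step 0: N_G=1, N_A=0, N_Y=2, L=3
Step 1: N_G=3, N_A=3, N_Y=0, L=6
Step 2: N_G=12, N_A=3, N_Y=3, L=18
Step 3: N_G=24, N_A=15, N_Y=3, L=42
Step 4: N_G=72, N_A=27, N_Y=15, L=114
Step 5: N_G=168, N_A=87, N_Y=27, L=282


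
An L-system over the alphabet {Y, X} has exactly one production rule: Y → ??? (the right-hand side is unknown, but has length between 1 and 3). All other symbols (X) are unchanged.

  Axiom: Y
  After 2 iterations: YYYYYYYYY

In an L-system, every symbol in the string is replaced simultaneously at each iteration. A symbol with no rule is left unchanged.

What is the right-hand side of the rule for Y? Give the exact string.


Answer: YYY

Derivation:
Trying Y → YYY:
  Step 0: Y
  Step 1: YYY
  Step 2: YYYYYYYYY
Matches the given result.


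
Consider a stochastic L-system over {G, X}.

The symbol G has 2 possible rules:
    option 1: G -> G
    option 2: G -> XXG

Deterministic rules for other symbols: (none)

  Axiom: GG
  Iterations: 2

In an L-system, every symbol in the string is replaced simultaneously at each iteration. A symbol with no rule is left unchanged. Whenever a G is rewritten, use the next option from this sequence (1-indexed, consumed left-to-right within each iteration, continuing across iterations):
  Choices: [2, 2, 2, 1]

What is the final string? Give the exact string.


Step 0: GG
Step 1: XXGXXG  (used choices [2, 2])
Step 2: XXXXGXXG  (used choices [2, 1])

Answer: XXXXGXXG


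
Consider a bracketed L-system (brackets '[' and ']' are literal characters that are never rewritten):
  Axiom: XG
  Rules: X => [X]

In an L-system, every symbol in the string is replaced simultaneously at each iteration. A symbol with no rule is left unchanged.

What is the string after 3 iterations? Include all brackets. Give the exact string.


Answer: [[[X]]]G

Derivation:
Step 0: XG
Step 1: [X]G
Step 2: [[X]]G
Step 3: [[[X]]]G


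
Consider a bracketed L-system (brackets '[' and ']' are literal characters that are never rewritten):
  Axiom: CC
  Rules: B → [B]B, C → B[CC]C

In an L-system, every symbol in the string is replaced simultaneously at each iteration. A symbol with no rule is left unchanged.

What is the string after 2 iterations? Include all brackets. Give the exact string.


Step 0: CC
Step 1: B[CC]CB[CC]C
Step 2: [B]B[B[CC]CB[CC]C]B[CC]C[B]B[B[CC]CB[CC]C]B[CC]C

Answer: [B]B[B[CC]CB[CC]C]B[CC]C[B]B[B[CC]CB[CC]C]B[CC]C


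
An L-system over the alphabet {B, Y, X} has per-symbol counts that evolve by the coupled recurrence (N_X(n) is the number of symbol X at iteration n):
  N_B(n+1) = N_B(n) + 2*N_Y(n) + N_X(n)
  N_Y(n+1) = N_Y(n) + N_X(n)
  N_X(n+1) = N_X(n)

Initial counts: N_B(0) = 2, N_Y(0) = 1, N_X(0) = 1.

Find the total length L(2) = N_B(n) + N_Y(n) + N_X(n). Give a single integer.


Answer: 14

Derivation:
Step 0: N_B=2, N_Y=1, N_X=1, L=4
Step 1: N_B=5, N_Y=2, N_X=1, L=8
Step 2: N_B=10, N_Y=3, N_X=1, L=14


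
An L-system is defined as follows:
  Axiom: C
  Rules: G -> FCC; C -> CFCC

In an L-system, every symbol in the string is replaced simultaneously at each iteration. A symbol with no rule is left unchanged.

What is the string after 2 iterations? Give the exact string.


Step 0: C
Step 1: CFCC
Step 2: CFCCFCFCCCFCC

Answer: CFCCFCFCCCFCC


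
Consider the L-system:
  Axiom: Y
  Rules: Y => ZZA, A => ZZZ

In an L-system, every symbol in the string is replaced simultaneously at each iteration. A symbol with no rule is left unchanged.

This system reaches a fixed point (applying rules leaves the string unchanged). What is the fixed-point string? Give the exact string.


Answer: ZZZZZ

Derivation:
Step 0: Y
Step 1: ZZA
Step 2: ZZZZZ
Step 3: ZZZZZ  (unchanged — fixed point at step 2)


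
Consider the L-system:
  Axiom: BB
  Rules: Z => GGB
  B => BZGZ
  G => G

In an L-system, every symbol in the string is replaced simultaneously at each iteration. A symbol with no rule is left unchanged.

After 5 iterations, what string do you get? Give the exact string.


Step 0: BB
Step 1: BZGZBZGZ
Step 2: BZGZGGBGGGBBZGZGGBGGGB
Step 3: BZGZGGBGGGBGGBZGZGGGBZGZBZGZGGBGGGBGGBZGZGGGBZGZ
Step 4: BZGZGGBGGGBGGBZGZGGGBZGZGGBZGZGGBGGGBGGGBZGZGGBGGGBBZGZGGBGGGBGGBZGZGGGBZGZGGBZGZGGBGGGBGGGBZGZGGBGGGB
Step 5: BZGZGGBGGGBGGBZGZGGGBZGZGGBZGZGGBGGGBGGGBZGZGGBGGGBGGBZGZGGBGGGBGGBZGZGGGBZGZGGGBZGZGGBGGGBGGBZGZGGGBZGZBZGZGGBGGGBGGBZGZGGGBZGZGGBZGZGGBGGGBGGGBZGZGGBGGGBGGBZGZGGBGGGBGGBZGZGGGBZGZGGGBZGZGGBGGGBGGBZGZGGGBZGZ

Answer: BZGZGGBGGGBGGBZGZGGGBZGZGGBZGZGGBGGGBGGGBZGZGGBGGGBGGBZGZGGBGGGBGGBZGZGGGBZGZGGGBZGZGGBGGGBGGBZGZGGGBZGZBZGZGGBGGGBGGBZGZGGGBZGZGGBZGZGGBGGGBGGGBZGZGGBGGGBGGBZGZGGBGGGBGGBZGZGGGBZGZGGGBZGZGGBGGGBGGBZGZGGGBZGZ


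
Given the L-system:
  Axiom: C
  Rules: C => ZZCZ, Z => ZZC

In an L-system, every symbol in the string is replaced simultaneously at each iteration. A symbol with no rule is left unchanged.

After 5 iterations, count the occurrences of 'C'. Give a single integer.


Step 0: C  (1 'C')
Step 1: ZZCZ  (1 'C')
Step 2: ZZCZZCZZCZZZC  (4 'C')
Step 3: ZZCZZCZZCZZZCZZCZZCZZZCZZCZZCZZZCZZCZZCZZCZ  (13 'C')
Step 4: ZZCZZCZZCZZZCZZCZZCZZZCZZCZZCZZZCZZCZZCZZCZZZCZZCZZCZZZCZZCZZCZZZCZZCZZCZZCZZZCZZCZZCZZZCZZCZZCZZZCZZCZZCZZCZZZCZZCZZCZZZCZZCZZCZZZCZZCZZCZZZC  (43 'C')
Step 5: ZZCZZCZZCZZZCZZCZZCZZZCZZCZZCZZZCZZCZZCZZCZZZCZZCZZCZZZCZZCZZCZZZCZZCZZCZZCZZZCZZCZZCZZZCZZCZZCZZZCZZCZZCZZCZZZCZZCZZCZZZCZZCZZCZZZCZZCZZCZZZCZZCZZCZZCZZZCZZCZZCZZZCZZCZZCZZZCZZCZZCZZCZZZCZZCZZCZZZCZZCZZCZZZCZZCZZCZZCZZZCZZCZZCZZZCZZCZZCZZZCZZCZZCZZZCZZCZZCZZCZZZCZZCZZCZZZCZZCZZCZZZCZZCZZCZZCZZZCZZCZZCZZZCZZCZZCZZZCZZCZZCZZCZZZCZZCZZCZZZCZZCZZCZZZCZZCZZCZZZCZZCZZCZZCZZZCZZCZZCZZZCZZCZZCZZZCZZCZZCZZCZZZCZZCZZCZZZCZZCZZCZZZCZZCZZCZZCZZZCZZCZZCZZZCZZCZZCZZZCZZCZZCZZCZ  (142 'C')

Answer: 142


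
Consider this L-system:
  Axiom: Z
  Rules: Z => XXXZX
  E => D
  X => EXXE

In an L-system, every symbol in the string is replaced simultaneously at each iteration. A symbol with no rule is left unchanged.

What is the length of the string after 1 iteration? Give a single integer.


Step 0: length = 1
Step 1: length = 5

Answer: 5


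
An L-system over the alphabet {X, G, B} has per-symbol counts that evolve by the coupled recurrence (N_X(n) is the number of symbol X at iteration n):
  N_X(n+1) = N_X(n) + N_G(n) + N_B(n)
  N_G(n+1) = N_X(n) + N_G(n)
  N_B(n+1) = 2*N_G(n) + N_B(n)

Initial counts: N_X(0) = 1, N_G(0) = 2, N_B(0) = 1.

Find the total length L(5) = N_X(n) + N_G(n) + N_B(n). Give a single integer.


Step 0: N_X=1, N_G=2, N_B=1, L=4
Step 1: N_X=4, N_G=3, N_B=5, L=12
Step 2: N_X=12, N_G=7, N_B=11, L=30
Step 3: N_X=30, N_G=19, N_B=25, L=74
Step 4: N_X=74, N_G=49, N_B=63, L=186
Step 5: N_X=186, N_G=123, N_B=161, L=470

Answer: 470


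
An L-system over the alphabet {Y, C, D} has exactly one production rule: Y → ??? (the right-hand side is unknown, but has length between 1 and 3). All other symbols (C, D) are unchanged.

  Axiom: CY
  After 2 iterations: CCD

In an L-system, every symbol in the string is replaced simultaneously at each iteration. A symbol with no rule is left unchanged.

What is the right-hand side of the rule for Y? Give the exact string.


Answer: CD

Derivation:
Trying Y → CD:
  Step 0: CY
  Step 1: CCD
  Step 2: CCD
Matches the given result.


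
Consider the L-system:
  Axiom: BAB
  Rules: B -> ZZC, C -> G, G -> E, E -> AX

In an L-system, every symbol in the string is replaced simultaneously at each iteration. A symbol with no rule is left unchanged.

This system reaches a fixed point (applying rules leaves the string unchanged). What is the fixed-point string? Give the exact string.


Step 0: BAB
Step 1: ZZCAZZC
Step 2: ZZGAZZG
Step 3: ZZEAZZE
Step 4: ZZAXAZZAX
Step 5: ZZAXAZZAX  (unchanged — fixed point at step 4)

Answer: ZZAXAZZAX


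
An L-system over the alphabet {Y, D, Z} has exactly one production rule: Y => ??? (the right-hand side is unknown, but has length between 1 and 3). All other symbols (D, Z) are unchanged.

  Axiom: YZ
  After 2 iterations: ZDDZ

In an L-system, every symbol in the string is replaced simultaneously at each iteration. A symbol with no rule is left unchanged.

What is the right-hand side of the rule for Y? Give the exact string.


Trying Y => ZDD:
  Step 0: YZ
  Step 1: ZDDZ
  Step 2: ZDDZ
Matches the given result.

Answer: ZDD


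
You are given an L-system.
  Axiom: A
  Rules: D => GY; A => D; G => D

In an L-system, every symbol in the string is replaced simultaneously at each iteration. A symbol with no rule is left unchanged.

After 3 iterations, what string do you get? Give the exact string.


Answer: DY

Derivation:
Step 0: A
Step 1: D
Step 2: GY
Step 3: DY


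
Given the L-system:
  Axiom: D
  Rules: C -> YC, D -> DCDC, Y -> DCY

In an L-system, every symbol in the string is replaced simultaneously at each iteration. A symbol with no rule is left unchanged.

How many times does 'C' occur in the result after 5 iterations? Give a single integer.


Step 0: D  (0 'C')
Step 1: DCDC  (2 'C')
Step 2: DCDCYCDCDCYC  (6 'C')
Step 3: DCDCYCDCDCYCDCYYCDCDCYCDCDCYCDCYYC  (16 'C')
Step 4: DCDCYCDCDCYCDCYYCDCDCYCDCDCYCDCYYCDCDCYCDCYDCYYCDCDCYCDCDCYCDCYYCDCDCYCDCDCYCDCYYCDCDCYCDCYDCYYC  (44 'C')
Step 5: DCDCYCDCDCYCDCYYCDCDCYCDCDCYCDCYYCDCDCYCDCYDCYYCDCDCYCDCDCYCDCYYCDCDCYCDCDCYCDCYYCDCDCYCDCYDCYYCDCDCYCDCDCYCDCYYCDCDCYCDCYDCDCYCDCYDCYYCDCDCYCDCDCYCDCYYCDCDCYCDCDCYCDCYYCDCDCYCDCYDCYYCDCDCYCDCDCYCDCYYCDCDCYCDCDCYCDCYYCDCDCYCDCYDCYYCDCDCYCDCDCYCDCYYCDCDCYCDCYDCDCYCDCYDCYYC  (124 'C')

Answer: 124


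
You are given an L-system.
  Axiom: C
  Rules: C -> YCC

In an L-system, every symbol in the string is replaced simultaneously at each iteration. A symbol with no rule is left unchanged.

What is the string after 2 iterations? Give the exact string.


Step 0: C
Step 1: YCC
Step 2: YYCCYCC

Answer: YYCCYCC


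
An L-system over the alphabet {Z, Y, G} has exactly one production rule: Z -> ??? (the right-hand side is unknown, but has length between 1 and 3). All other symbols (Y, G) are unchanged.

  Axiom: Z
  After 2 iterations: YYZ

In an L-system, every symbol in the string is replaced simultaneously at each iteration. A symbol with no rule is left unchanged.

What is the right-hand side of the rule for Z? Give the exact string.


Answer: YZ

Derivation:
Trying Z -> YZ:
  Step 0: Z
  Step 1: YZ
  Step 2: YYZ
Matches the given result.


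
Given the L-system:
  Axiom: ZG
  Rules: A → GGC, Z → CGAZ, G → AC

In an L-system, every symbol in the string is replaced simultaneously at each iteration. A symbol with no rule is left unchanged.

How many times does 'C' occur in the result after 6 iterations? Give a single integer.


Step 0: ZG  (0 'C')
Step 1: CGAZAC  (2 'C')
Step 2: CACGGCCGAZGGCC  (6 'C')
Step 3: CGGCCACACCCACGGCCGAZACACCC  (14 'C')
Step 4: CACACCCGGCCGGCCCCGGCCACACCCACGGCCGAZGGCCGGCCCC  (26 'C')
Step 5: CGGCCGGCCCCACACCCACACCCCCACACCCGGCCGGCCCCGGCCACACCCACGGCCGAZACACCCACACCCCC  (46 'C')
Step 6: CACACCCACACCCCCGGCCGGCCCCGGCCGGCCCCCCGGCCGGCCCCACACCCACACCCCCACACCCGGCCGGCCCCGGCCACACCCACGGCCGAZGGCCGGCCCCGGCCGGCCCCCC  (74 'C')

Answer: 74


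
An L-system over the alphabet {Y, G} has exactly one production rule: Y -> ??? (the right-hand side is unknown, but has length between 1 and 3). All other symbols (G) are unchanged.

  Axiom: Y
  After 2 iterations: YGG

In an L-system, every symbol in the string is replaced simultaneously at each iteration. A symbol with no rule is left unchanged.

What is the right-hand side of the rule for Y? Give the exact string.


Trying Y -> YG:
  Step 0: Y
  Step 1: YG
  Step 2: YGG
Matches the given result.

Answer: YG


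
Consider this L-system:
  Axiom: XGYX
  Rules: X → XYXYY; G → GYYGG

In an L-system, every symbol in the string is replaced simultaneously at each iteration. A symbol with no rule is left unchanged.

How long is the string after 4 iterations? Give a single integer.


Answer: 284

Derivation:
Step 0: length = 4
Step 1: length = 16
Step 2: length = 44
Step 3: length = 112
Step 4: length = 284


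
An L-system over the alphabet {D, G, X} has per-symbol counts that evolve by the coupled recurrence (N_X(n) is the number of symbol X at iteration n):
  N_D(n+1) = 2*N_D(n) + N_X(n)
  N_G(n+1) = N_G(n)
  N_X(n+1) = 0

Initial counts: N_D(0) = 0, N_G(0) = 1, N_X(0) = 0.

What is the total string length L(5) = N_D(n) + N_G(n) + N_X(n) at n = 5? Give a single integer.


Answer: 1

Derivation:
Step 0: N_D=0, N_G=1, N_X=0, L=1
Step 1: N_D=0, N_G=1, N_X=0, L=1
Step 2: N_D=0, N_G=1, N_X=0, L=1
Step 3: N_D=0, N_G=1, N_X=0, L=1
Step 4: N_D=0, N_G=1, N_X=0, L=1
Step 5: N_D=0, N_G=1, N_X=0, L=1


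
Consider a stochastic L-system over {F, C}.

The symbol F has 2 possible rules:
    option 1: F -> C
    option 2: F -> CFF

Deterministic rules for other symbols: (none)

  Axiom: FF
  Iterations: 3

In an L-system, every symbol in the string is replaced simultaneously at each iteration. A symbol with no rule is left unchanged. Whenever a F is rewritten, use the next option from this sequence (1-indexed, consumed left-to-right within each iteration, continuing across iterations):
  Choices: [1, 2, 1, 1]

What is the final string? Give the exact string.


Step 0: FF
Step 1: CCFF  (used choices [1, 2])
Step 2: CCCC  (used choices [1, 1])
Step 3: CCCC  (used choices [])

Answer: CCCC


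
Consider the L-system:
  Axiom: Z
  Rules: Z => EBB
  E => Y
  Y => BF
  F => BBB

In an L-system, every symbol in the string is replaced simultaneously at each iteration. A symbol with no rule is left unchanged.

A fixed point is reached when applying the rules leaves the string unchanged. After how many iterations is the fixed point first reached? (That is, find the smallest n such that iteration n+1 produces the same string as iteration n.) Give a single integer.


Answer: 4

Derivation:
Step 0: Z
Step 1: EBB
Step 2: YBB
Step 3: BFBB
Step 4: BBBBBB
Step 5: BBBBBB  (unchanged — fixed point at step 4)
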